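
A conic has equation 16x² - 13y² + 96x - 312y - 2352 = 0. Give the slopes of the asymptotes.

4√13/13 and -4√13/13

Collect terms: 16(x² + 6x) -13(y² + 24y) = 2352
Completing the square gives 16(x + 3)² -13(y + 12)² = 2352 + 144 - 1872 = 624.
Dividing both sides by 624: (x + 3)²/39 - (y + 12)²/48 = 1
Hyperbola, center (-3, -12), transverse axis horizontal; a² = 39, b² = 48.
For a horizontal hyperbola the asymptotes have slope ±b/a.
Here that is ±4√3/√39 = ±4√13/13.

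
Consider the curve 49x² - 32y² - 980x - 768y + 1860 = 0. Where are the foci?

(10, -21) and (10, -3)

49(x² - 20x) -32(y² + 24y) = -1860
49(x - 10)² -32(y + 12)² = -1860 + 4900 - 4608 = -1568
Divide by -1568: (y + 12)²/49 - (x - 10)²/32 = 1
Hyperbola, center (10, -12), transverse axis vertical; a² = 49, b² = 32.
c² = a² + b² = 49 + 32 = 81, so c = 9.
Foci lie on the vertical axis through the center: (h, k ± c).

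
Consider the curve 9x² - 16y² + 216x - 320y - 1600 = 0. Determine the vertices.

Rearranging, 9(x² + 24x) -16(y² + 20y) = 1600.
Completing the square gives 9(x + 12)² -16(y + 10)² = 1600 + 1296 - 1600 = 1296.
Divide through by 1296 to get (x + 12)²/144 - (y + 10)²/81 = 1.
Hyperbola, center (-12, -10), transverse axis horizontal; a² = 144, b² = 81.
a = 12. Vertices at (h ± a, k).

(-24, -10) and (0, -10)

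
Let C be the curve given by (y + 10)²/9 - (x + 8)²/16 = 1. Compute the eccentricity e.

Center (-8, -10). The positive term is the y-term, so the transverse axis is vertical; a² = 9, b² = 16.
c² = a² + b² = 25, so c = 5.
e = c/a = 5/3.

e = 5/3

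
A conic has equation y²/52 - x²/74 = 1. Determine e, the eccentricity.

e = 3√182/26

Center (0, 0). The positive term is the y-term, so the transverse axis is vertical; a² = 52, b² = 74.
c² = a² + b² = 126, so c = 3√14.
e = c/a = 3√14/2√13 = 3√182/26.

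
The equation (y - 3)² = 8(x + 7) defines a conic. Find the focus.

Vertex (-7, 3); 4p = 8 so p = 2. Opens right.
Focus is p units from the vertex along the axis: (h + p, k).

(-5, 3)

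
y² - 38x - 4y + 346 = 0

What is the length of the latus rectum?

38

Only y is squared. Complete the square in y: (y - 2)² = 38(x - 9).
Vertex (9, 2); 4p = 38 so p = 19/2. Opens right.
Latus rectum length = |4p| = 38.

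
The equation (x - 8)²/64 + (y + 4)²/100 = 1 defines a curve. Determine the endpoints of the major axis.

(8, -14) and (8, 6)

Center (8, -4). The larger denominator 100 sits under the y-term, so the major axis is vertical; a² = 100, b² = 64.
a = 10. Vertices at (h, k ± a).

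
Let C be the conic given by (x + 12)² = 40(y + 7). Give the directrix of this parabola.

Vertex (-12, -7); 4p = 40 so p = 10. Opens up.
Directrix is the horizontal line y = k − p = -7 − (10) = -17.

y = -17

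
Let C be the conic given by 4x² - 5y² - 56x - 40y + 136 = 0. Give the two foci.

4(x² - 14x) -5(y² + 8y) = -136
Complete the square in x and y: 4(x - 7)² -5(y + 4)² = -136 + 196 - 80 = -20
Divide by -20: (y + 4)²/4 - (x - 7)²/5 = 1
Hyperbola, center (7, -4), transverse axis vertical; a² = 4, b² = 5.
c² = a² + b² = 4 + 5 = 9, so c = 3.
Foci lie on the vertical axis through the center: (h, k ± c).

(7, -7) and (7, -1)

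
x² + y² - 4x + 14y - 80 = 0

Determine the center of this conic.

(x² - 4x) + (y² + 14y) = 80
Completing the square gives (x - 2)² + (y + 7)² = 80 + 4 + 49 = 133.
So (x - 2)² + (y + 7)² = 133.
Circle centered at (2, -7) with r² = 133.

(2, -7)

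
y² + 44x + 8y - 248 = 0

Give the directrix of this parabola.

x = 17

Only y is squared. Complete the square in y: (y + 4)² = -44(x - 6).
Vertex (6, -4); 4p = -44 so p = -11. Opens left.
Directrix is the vertical line x = h − p = 6 − (-11) = 17.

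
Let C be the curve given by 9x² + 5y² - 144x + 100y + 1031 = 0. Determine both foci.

(8, -12) and (8, -8)

Group: 9(x² - 16x) + 5(y² + 20y) = -1031
Completing the square gives 9(x - 8)² + 5(y + 10)² = -1031 + 576 + 500 = 45.
Divide through by 45 to get (x - 8)²/5 + (y + 10)²/9 = 1.
Ellipse, center (8, -10), major axis vertical; a² = 9, b² = 5.
c² = a² - b² = 9 - 5 = 4, so c = 2.
Foci lie on the vertical axis through the center: (h, k ± c).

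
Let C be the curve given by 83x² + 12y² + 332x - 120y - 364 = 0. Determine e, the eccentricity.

83(x² + 4x) + 12(y² - 10y) = 364
Completing the square gives 83(x + 2)² + 12(y - 5)² = 364 + 332 + 300 = 996.
Dividing both sides by 996: (x + 2)²/12 + (y - 5)²/83 = 1
Ellipse, center (-2, 5), major axis vertical; a² = 83, b² = 12.
c² = a² - b² = 71, so c = √71.
e = c/a = √71/√83 = √5893/83.

e = √5893/83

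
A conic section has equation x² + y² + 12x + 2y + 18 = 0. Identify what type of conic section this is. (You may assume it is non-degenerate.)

No xy term. Coefficients of x² and y² are A = 1, C = 1.
A = C (same sign) ⇒ circle.

circle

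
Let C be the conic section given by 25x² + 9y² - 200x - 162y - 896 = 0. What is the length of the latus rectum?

54/5

Group: 25(x² - 8x) + 9(y² - 18y) = 896
Complete the square: 25(x - 4)² + 9(y - 9)² = 896 + 400 + 729 = 2025
Divide by 2025: (x - 4)²/81 + (y - 9)²/225 = 1
Ellipse, center (4, 9), major axis vertical; a² = 225, b² = 81.
Latus rectum length = 2b²/a = 2·81/15 = 54/5.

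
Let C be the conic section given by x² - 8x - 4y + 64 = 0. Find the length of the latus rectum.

4

Only x is squared. Complete the square in x: (x - 4)² = 4(y - 12).
Vertex (4, 12); 4p = 4 so p = 1. Opens up.
Latus rectum length = |4p| = 4.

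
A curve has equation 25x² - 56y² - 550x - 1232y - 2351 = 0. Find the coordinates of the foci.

Collect terms: 25(x² - 22x) -56(y² + 22y) = 2351
Completing the square gives 25(x - 11)² -56(y + 11)² = 2351 + 3025 - 6776 = -1400.
Dividing both sides by -1400: (y + 11)²/25 - (x - 11)²/56 = 1
Hyperbola, center (11, -11), transverse axis vertical; a² = 25, b² = 56.
c² = a² + b² = 25 + 56 = 81, so c = 9.
Foci lie on the vertical axis through the center: (h, k ± c).

(11, -20) and (11, -2)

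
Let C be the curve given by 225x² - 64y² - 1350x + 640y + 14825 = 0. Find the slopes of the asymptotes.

15/8 and -15/8

Group the x- and y-terms: 225(x² - 6x) -64(y² - 10y) = -14825
225(x - 3)² -64(y - 5)² = -14825 + 2025 - 1600 = -14400
Divide by -14400: (y - 5)²/225 - (x - 3)²/64 = 1
Hyperbola, center (3, 5), transverse axis vertical; a² = 225, b² = 64.
For a vertical hyperbola the asymptotes have slope ±a/b.
Here that is ±15/8.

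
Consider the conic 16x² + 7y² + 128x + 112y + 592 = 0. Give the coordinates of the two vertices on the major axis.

(-4, -12) and (-4, -4)

Group the x- and y-terms: 16(x² + 8x) + 7(y² + 16y) = -592
Completing the square gives 16(x + 4)² + 7(y + 8)² = -592 + 256 + 448 = 112.
Divide through by 112 to get (x + 4)²/7 + (y + 8)²/16 = 1.
Ellipse, center (-4, -8), major axis vertical; a² = 16, b² = 7.
a = 4. Vertices at (h, k ± a).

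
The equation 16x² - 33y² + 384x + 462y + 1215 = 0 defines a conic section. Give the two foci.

(-12, 0) and (-12, 14)

16(x² + 24x) -33(y² - 14y) = -1215
Complete the square in x and y: 16(x + 12)² -33(y - 7)² = -1215 + 2304 - 1617 = -528
Divide through by -528 to get (y - 7)²/16 - (x + 12)²/33 = 1.
Hyperbola, center (-12, 7), transverse axis vertical; a² = 16, b² = 33.
c² = a² + b² = 16 + 33 = 49, so c = 7.
Foci lie on the vertical axis through the center: (h, k ± c).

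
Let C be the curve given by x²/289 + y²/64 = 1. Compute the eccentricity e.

e = 15/17

Center (0, 0). The larger denominator 289 sits under the x-term, so the major axis is horizontal; a² = 289, b² = 64.
c² = a² - b² = 225, so c = 15.
e = c/a = 15/17.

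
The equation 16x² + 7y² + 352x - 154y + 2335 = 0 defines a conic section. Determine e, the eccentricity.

Group: 16(x² + 22x) + 7(y² - 22y) = -2335
Completing the square gives 16(x + 11)² + 7(y - 11)² = -2335 + 1936 + 847 = 448.
Divide through by 448 to get (x + 11)²/28 + (y - 11)²/64 = 1.
Ellipse, center (-11, 11), major axis vertical; a² = 64, b² = 28.
c² = a² - b² = 36, so c = 6.
e = c/a = 6/8 = 3/4.

e = 3/4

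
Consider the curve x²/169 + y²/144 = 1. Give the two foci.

(-5, 0) and (5, 0)

Center (0, 0). The larger denominator 169 sits under the x-term, so the major axis is horizontal; a² = 169, b² = 144.
c² = a² - b² = 169 - 144 = 25, so c = 5.
Foci lie on the horizontal axis through the center: (h ± c, k).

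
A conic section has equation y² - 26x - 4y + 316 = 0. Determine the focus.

(37/2, 2)

Only y is squared. Complete the square in y: (y - 2)² = 26(x - 12).
Vertex (12, 2); 4p = 26 so p = 13/2. Opens right.
Focus is p units from the vertex along the axis: (h + p, k).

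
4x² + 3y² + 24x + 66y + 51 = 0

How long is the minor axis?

4(x² + 6x) + 3(y² + 22y) = -51
Complete the square in x and y: 4(x + 3)² + 3(y + 11)² = -51 + 36 + 363 = 348
Dividing both sides by 348: (x + 3)²/87 + (y + 11)²/116 = 1
Ellipse, center (-3, -11), major axis vertical; a² = 116, b² = 87.
b² = 87 so b = √87; the minor axis has length 2b = 2√87.

2√87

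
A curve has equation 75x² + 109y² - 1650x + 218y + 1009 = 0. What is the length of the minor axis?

10√3

Group the x- and y-terms: 75(x² - 22x) + 109(y² + 2y) = -1009
Complete the square: 75(x - 11)² + 109(y + 1)² = -1009 + 9075 + 109 = 8175
Divide by 8175: (x - 11)²/109 + (y + 1)²/75 = 1
Ellipse, center (11, -1), major axis horizontal; a² = 109, b² = 75.
b² = 75 so b = 5√3; the minor axis has length 2b = 10√3.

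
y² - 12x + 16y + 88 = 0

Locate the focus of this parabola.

(5, -8)

Only y is squared. Complete the square in y: (y + 8)² = 12(x - 2).
Vertex (2, -8); 4p = 12 so p = 3. Opens right.
Focus is p units from the vertex along the axis: (h + p, k).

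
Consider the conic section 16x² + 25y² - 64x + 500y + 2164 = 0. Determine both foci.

Group the x- and y-terms: 16(x² - 4x) + 25(y² + 20y) = -2164
16(x - 2)² + 25(y + 10)² = -2164 + 64 + 2500 = 400
Divide by 400: (x - 2)²/25 + (y + 10)²/16 = 1
Ellipse, center (2, -10), major axis horizontal; a² = 25, b² = 16.
c² = a² - b² = 25 - 16 = 9, so c = 3.
Foci lie on the horizontal axis through the center: (h ± c, k).

(-1, -10) and (5, -10)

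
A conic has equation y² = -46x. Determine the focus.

Vertex (0, 0); 4p = -46 so p = -23/2. Opens left.
Focus is p units from the vertex along the axis: (h + p, k).

(-23/2, 0)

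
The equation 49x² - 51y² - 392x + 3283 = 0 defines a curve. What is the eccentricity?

Group: 49(x² - 8x) -51y² = -3283
Complete the square in x and y: 49(x - 4)² -51y² = -3283 + 784 + 0 = -2499
Divide through by -2499 to get y²/49 - (x - 4)²/51 = 1.
Hyperbola, center (4, 0), transverse axis vertical; a² = 49, b² = 51.
c² = a² + b² = 100, so c = 10.
e = c/a = 10/7.

e = 10/7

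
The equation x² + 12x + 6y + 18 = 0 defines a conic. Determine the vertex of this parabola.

Only x is squared. Complete the square in x: (x + 6)² = -6(y - 3).
Vertex (-6, 3); 4p = -6 so p = -3/2. Opens down.

(-6, 3)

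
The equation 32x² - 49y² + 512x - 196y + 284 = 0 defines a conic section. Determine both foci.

Group: 32(x² + 16x) -49(y² + 4y) = -284
Complete the square in x and y: 32(x + 8)² -49(y + 2)² = -284 + 2048 - 196 = 1568
Divide through by 1568 to get (x + 8)²/49 - (y + 2)²/32 = 1.
Hyperbola, center (-8, -2), transverse axis horizontal; a² = 49, b² = 32.
c² = a² + b² = 49 + 32 = 81, so c = 9.
Foci lie on the horizontal axis through the center: (h ± c, k).

(-17, -2) and (1, -2)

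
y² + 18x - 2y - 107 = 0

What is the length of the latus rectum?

18

Only y is squared. Complete the square in y: (y - 1)² = -18(x - 6).
Vertex (6, 1); 4p = -18 so p = -9/2. Opens left.
Latus rectum length = |4p| = 18.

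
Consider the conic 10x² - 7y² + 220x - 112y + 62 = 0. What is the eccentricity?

e = √119/7

Group the x- and y-terms: 10(x² + 22x) -7(y² + 16y) = -62
10(x + 11)² -7(y + 8)² = -62 + 1210 - 448 = 700
Divide through by 700 to get (x + 11)²/70 - (y + 8)²/100 = 1.
Hyperbola, center (-11, -8), transverse axis horizontal; a² = 70, b² = 100.
c² = a² + b² = 170, so c = √170.
e = c/a = √170/√70 = √119/7.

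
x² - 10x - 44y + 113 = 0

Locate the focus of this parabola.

Only x is squared. Complete the square in x: (x - 5)² = 44(y - 2).
Vertex (5, 2); 4p = 44 so p = 11. Opens up.
Focus is p units from the vertex along the axis: (h, k + p).

(5, 13)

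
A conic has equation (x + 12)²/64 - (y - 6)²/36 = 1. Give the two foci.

Center (-12, 6). The positive term is the x-term, so the transverse axis is horizontal; a² = 64, b² = 36.
c² = a² + b² = 64 + 36 = 100, so c = 10.
Foci lie on the horizontal axis through the center: (h ± c, k).

(-22, 6) and (-2, 6)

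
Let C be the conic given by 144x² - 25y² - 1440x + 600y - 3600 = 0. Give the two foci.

(-8, 12) and (18, 12)

Rearranging, 144(x² - 10x) -25(y² - 24y) = 3600.
Complete the square in x and y: 144(x - 5)² -25(y - 12)² = 3600 + 3600 - 3600 = 3600
Dividing both sides by 3600: (x - 5)²/25 - (y - 12)²/144 = 1
Hyperbola, center (5, 12), transverse axis horizontal; a² = 25, b² = 144.
c² = a² + b² = 25 + 144 = 169, so c = 13.
Foci lie on the horizontal axis through the center: (h ± c, k).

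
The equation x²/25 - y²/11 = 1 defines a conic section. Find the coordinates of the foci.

(-6, 0) and (6, 0)

Center (0, 0). The positive term is the x-term, so the transverse axis is horizontal; a² = 25, b² = 11.
c² = a² + b² = 25 + 11 = 36, so c = 6.
Foci lie on the horizontal axis through the center: (h ± c, k).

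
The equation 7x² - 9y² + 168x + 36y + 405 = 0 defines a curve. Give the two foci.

(-24, 2) and (0, 2)

Group the x- and y-terms: 7(x² + 24x) -9(y² - 4y) = -405
Completing the square gives 7(x + 12)² -9(y - 2)² = -405 + 1008 - 36 = 567.
Divide through by 567 to get (x + 12)²/81 - (y - 2)²/63 = 1.
Hyperbola, center (-12, 2), transverse axis horizontal; a² = 81, b² = 63.
c² = a² + b² = 81 + 63 = 144, so c = 12.
Foci lie on the horizontal axis through the center: (h ± c, k).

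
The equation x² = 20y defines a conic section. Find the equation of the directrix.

Vertex (0, 0); 4p = 20 so p = 5. Opens up.
Directrix is the horizontal line y = k − p = 0 − (5) = -5.

y = -5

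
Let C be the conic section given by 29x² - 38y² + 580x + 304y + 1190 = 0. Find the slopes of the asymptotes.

29(x² + 20x) -38(y² - 8y) = -1190
29(x + 10)² -38(y - 4)² = -1190 + 2900 - 608 = 1102
Dividing both sides by 1102: (x + 10)²/38 - (y - 4)²/29 = 1
Hyperbola, center (-10, 4), transverse axis horizontal; a² = 38, b² = 29.
For a horizontal hyperbola the asymptotes have slope ±b/a.
Here that is ±√29/√38 = ±√1102/38.

√1102/38 and -√1102/38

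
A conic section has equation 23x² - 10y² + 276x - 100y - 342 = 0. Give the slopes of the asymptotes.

Group the x- and y-terms: 23(x² + 12x) -10(y² + 10y) = 342
23(x + 6)² -10(y + 5)² = 342 + 828 - 250 = 920
Divide by 920: (x + 6)²/40 - (y + 5)²/92 = 1
Hyperbola, center (-6, -5), transverse axis horizontal; a² = 40, b² = 92.
For a horizontal hyperbola the asymptotes have slope ±b/a.
Here that is ±2√23/2√10 = ±√230/10.

√230/10 and -√230/10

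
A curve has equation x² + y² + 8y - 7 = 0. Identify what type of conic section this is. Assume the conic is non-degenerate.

circle

No xy term. Coefficients of x² and y² are A = 1, C = 1.
A = C (same sign) ⇒ circle.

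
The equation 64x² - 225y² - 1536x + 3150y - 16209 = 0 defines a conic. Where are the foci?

Group the x- and y-terms: 64(x² - 24x) -225(y² - 14y) = 16209
Complete the square: 64(x - 12)² -225(y - 7)² = 16209 + 9216 - 11025 = 14400
Dividing both sides by 14400: (x - 12)²/225 - (y - 7)²/64 = 1
Hyperbola, center (12, 7), transverse axis horizontal; a² = 225, b² = 64.
c² = a² + b² = 225 + 64 = 289, so c = 17.
Foci lie on the horizontal axis through the center: (h ± c, k).

(-5, 7) and (29, 7)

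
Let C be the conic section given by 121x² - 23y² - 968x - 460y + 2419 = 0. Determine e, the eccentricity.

e = 12/11

Group: 121(x² - 8x) -23(y² + 20y) = -2419
121(x - 4)² -23(y + 10)² = -2419 + 1936 - 2300 = -2783
Divide by -2783: (y + 10)²/121 - (x - 4)²/23 = 1
Hyperbola, center (4, -10), transverse axis vertical; a² = 121, b² = 23.
c² = a² + b² = 144, so c = 12.
e = c/a = 12/11.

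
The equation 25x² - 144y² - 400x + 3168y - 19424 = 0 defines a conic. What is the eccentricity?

Rearranging, 25(x² - 16x) -144(y² - 22y) = 19424.
Complete the square: 25(x - 8)² -144(y - 11)² = 19424 + 1600 - 17424 = 3600
Dividing both sides by 3600: (x - 8)²/144 - (y - 11)²/25 = 1
Hyperbola, center (8, 11), transverse axis horizontal; a² = 144, b² = 25.
c² = a² + b² = 169, so c = 13.
e = c/a = 13/12.

e = 13/12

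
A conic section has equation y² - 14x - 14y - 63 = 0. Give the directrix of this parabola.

x = -23/2

Only y is squared. Complete the square in y: (y - 7)² = 14(x + 8).
Vertex (-8, 7); 4p = 14 so p = 7/2. Opens right.
Directrix is the vertical line x = h − p = -8 − (7/2) = -23/2.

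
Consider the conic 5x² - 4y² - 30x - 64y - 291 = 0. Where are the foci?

(-3, -8) and (9, -8)

5(x² - 6x) -4(y² + 16y) = 291
Complete the square in x and y: 5(x - 3)² -4(y + 8)² = 291 + 45 - 256 = 80
Divide by 80: (x - 3)²/16 - (y + 8)²/20 = 1
Hyperbola, center (3, -8), transverse axis horizontal; a² = 16, b² = 20.
c² = a² + b² = 16 + 20 = 36, so c = 6.
Foci lie on the horizontal axis through the center: (h ± c, k).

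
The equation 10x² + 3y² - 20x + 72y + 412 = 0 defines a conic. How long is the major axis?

2√10

Collect terms: 10(x² - 2x) + 3(y² + 24y) = -412
10(x - 1)² + 3(y + 12)² = -412 + 10 + 432 = 30
Divide by 30: (x - 1)²/3 + (y + 12)²/10 = 1
Ellipse, center (1, -12), major axis vertical; a² = 10, b² = 3.
a² = 10 so a = √10; the major axis has length 2a = 2√10.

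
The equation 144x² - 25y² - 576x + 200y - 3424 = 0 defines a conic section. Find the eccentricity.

Group: 144(x² - 4x) -25(y² - 8y) = 3424
Completing the square gives 144(x - 2)² -25(y - 4)² = 3424 + 576 - 400 = 3600.
Divide by 3600: (x - 2)²/25 - (y - 4)²/144 = 1
Hyperbola, center (2, 4), transverse axis horizontal; a² = 25, b² = 144.
c² = a² + b² = 169, so c = 13.
e = c/a = 13/5.

e = 13/5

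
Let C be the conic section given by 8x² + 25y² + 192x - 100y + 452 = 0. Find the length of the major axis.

Rearranging, 8(x² + 24x) + 25(y² - 4y) = -452.
8(x + 12)² + 25(y - 2)² = -452 + 1152 + 100 = 800
Dividing both sides by 800: (x + 12)²/100 + (y - 2)²/32 = 1
Ellipse, center (-12, 2), major axis horizontal; a² = 100, b² = 32.
a² = 100 so a = 10; the major axis has length 2a = 20.

20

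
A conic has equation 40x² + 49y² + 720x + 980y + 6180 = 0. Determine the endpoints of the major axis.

Group the x- and y-terms: 40(x² + 18x) + 49(y² + 20y) = -6180
40(x + 9)² + 49(y + 10)² = -6180 + 3240 + 4900 = 1960
Dividing both sides by 1960: (x + 9)²/49 + (y + 10)²/40 = 1
Ellipse, center (-9, -10), major axis horizontal; a² = 49, b² = 40.
a = 7. Vertices at (h ± a, k).

(-16, -10) and (-2, -10)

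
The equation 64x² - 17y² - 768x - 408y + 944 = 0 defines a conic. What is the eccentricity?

Group: 64(x² - 12x) -17(y² + 24y) = -944
Complete the square in x and y: 64(x - 6)² -17(y + 12)² = -944 + 2304 - 2448 = -1088
Divide through by -1088 to get (y + 12)²/64 - (x - 6)²/17 = 1.
Hyperbola, center (6, -12), transverse axis vertical; a² = 64, b² = 17.
c² = a² + b² = 81, so c = 9.
e = c/a = 9/8.

e = 9/8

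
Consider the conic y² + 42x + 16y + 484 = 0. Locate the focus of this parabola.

(-41/2, -8)

Only y is squared. Complete the square in y: (y + 8)² = -42(x + 10).
Vertex (-10, -8); 4p = -42 so p = -21/2. Opens left.
Focus is p units from the vertex along the axis: (h + p, k).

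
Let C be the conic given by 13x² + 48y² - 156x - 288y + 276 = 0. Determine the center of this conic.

Group the x- and y-terms: 13(x² - 12x) + 48(y² - 6y) = -276
13(x - 6)² + 48(y - 3)² = -276 + 468 + 432 = 624
Dividing both sides by 624: (x - 6)²/48 + (y - 3)²/13 = 1
Ellipse with center (6, 3).

(6, 3)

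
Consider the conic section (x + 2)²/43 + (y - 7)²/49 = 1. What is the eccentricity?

Center (-2, 7). The larger denominator 49 sits under the y-term, so the major axis is vertical; a² = 49, b² = 43.
c² = a² - b² = 6, so c = √6.
e = c/a = √6/7.

e = √6/7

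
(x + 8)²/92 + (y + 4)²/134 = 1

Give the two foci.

Center (-8, -4). The larger denominator 134 sits under the y-term, so the major axis is vertical; a² = 134, b² = 92.
c² = a² - b² = 134 - 92 = 42, so c = √42.
Foci lie on the vertical axis through the center: (h, k ± c).

(-8, -4 - √42) and (-8, -4 + √42)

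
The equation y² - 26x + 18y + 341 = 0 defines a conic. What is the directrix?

Only y is squared. Complete the square in y: (y + 9)² = 26(x - 10).
Vertex (10, -9); 4p = 26 so p = 13/2. Opens right.
Directrix is the vertical line x = h − p = 10 − (13/2) = 7/2.

x = 7/2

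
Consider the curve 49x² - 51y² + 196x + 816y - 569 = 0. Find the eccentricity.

e = 10/7

Group the x- and y-terms: 49(x² + 4x) -51(y² - 16y) = 569
49(x + 2)² -51(y - 8)² = 569 + 196 - 3264 = -2499
Dividing both sides by -2499: (y - 8)²/49 - (x + 2)²/51 = 1
Hyperbola, center (-2, 8), transverse axis vertical; a² = 49, b² = 51.
c² = a² + b² = 100, so c = 10.
e = c/a = 10/7.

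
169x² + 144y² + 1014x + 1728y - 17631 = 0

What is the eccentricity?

Rearranging, 169(x² + 6x) + 144(y² + 12y) = 17631.
Complete the square: 169(x + 3)² + 144(y + 6)² = 17631 + 1521 + 5184 = 24336
Divide by 24336: (x + 3)²/144 + (y + 6)²/169 = 1
Ellipse, center (-3, -6), major axis vertical; a² = 169, b² = 144.
c² = a² - b² = 25, so c = 5.
e = c/a = 5/13.

e = 5/13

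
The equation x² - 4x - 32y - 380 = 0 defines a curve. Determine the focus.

Only x is squared. Complete the square in x: (x - 2)² = 32(y + 12).
Vertex (2, -12); 4p = 32 so p = 8. Opens up.
Focus is p units from the vertex along the axis: (h, k + p).

(2, -4)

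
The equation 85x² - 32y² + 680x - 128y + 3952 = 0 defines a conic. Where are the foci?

(-4, -2 - 3√13) and (-4, -2 + 3√13)

Collect terms: 85(x² + 8x) -32(y² + 4y) = -3952
85(x + 4)² -32(y + 2)² = -3952 + 1360 - 128 = -2720
Divide by -2720: (y + 2)²/85 - (x + 4)²/32 = 1
Hyperbola, center (-4, -2), transverse axis vertical; a² = 85, b² = 32.
c² = a² + b² = 85 + 32 = 117, so c = 3√13.
Foci lie on the vertical axis through the center: (h, k ± c).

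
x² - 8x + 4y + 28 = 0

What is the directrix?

y = -2

Only x is squared. Complete the square in x: (x - 4)² = -4(y + 3).
Vertex (4, -3); 4p = -4 so p = -1. Opens down.
Directrix is the horizontal line y = k − p = -3 − (-1) = -2.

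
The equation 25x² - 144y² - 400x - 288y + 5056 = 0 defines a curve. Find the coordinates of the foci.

Rearranging, 25(x² - 16x) -144(y² + 2y) = -5056.
Complete the square: 25(x - 8)² -144(y + 1)² = -5056 + 1600 - 144 = -3600
Divide through by -3600 to get (y + 1)²/25 - (x - 8)²/144 = 1.
Hyperbola, center (8, -1), transverse axis vertical; a² = 25, b² = 144.
c² = a² + b² = 25 + 144 = 169, so c = 13.
Foci lie on the vertical axis through the center: (h, k ± c).

(8, -14) and (8, 12)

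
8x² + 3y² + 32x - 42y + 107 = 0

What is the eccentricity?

Collect terms: 8(x² + 4x) + 3(y² - 14y) = -107
8(x + 2)² + 3(y - 7)² = -107 + 32 + 147 = 72
Dividing both sides by 72: (x + 2)²/9 + (y - 7)²/24 = 1
Ellipse, center (-2, 7), major axis vertical; a² = 24, b² = 9.
c² = a² - b² = 15, so c = √15.
e = c/a = √15/2√6 = √10/4.

e = √10/4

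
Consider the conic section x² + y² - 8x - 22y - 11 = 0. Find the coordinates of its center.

Group the x- and y-terms: (x² - 8x) + (y² - 22y) = 11
Complete the square in x and y: (x - 4)² + (y - 11)² = 11 + 16 + 121 = 148
So (x - 4)² + (y - 11)² = 148.
Circle centered at (4, 11) with r² = 148.

(4, 11)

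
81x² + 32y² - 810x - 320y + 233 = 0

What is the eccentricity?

e = 7/9

Rearranging, 81(x² - 10x) + 32(y² - 10y) = -233.
81(x - 5)² + 32(y - 5)² = -233 + 2025 + 800 = 2592
Divide by 2592: (x - 5)²/32 + (y - 5)²/81 = 1
Ellipse, center (5, 5), major axis vertical; a² = 81, b² = 32.
c² = a² - b² = 49, so c = 7.
e = c/a = 7/9.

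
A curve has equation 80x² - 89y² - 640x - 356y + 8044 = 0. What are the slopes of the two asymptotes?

Collect terms: 80(x² - 8x) -89(y² + 4y) = -8044
Complete the square in x and y: 80(x - 4)² -89(y + 2)² = -8044 + 1280 - 356 = -7120
Divide by -7120: (y + 2)²/80 - (x - 4)²/89 = 1
Hyperbola, center (4, -2), transverse axis vertical; a² = 80, b² = 89.
For a vertical hyperbola the asymptotes have slope ±a/b.
Here that is ±4√5/√89 = ±4√445/89.

4√445/89 and -4√445/89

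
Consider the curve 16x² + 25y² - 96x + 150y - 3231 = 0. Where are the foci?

Rearranging, 16(x² - 6x) + 25(y² + 6y) = 3231.
Completing the square gives 16(x - 3)² + 25(y + 3)² = 3231 + 144 + 225 = 3600.
Divide by 3600: (x - 3)²/225 + (y + 3)²/144 = 1
Ellipse, center (3, -3), major axis horizontal; a² = 225, b² = 144.
c² = a² - b² = 225 - 144 = 81, so c = 9.
Foci lie on the horizontal axis through the center: (h ± c, k).

(-6, -3) and (12, -3)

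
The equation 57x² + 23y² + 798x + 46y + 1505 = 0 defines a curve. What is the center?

57(x² + 14x) + 23(y² + 2y) = -1505
57(x + 7)² + 23(y + 1)² = -1505 + 2793 + 23 = 1311
Divide through by 1311 to get (x + 7)²/23 + (y + 1)²/57 = 1.
Ellipse with center (-7, -1).

(-7, -1)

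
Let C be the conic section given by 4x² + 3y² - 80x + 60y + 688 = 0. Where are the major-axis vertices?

(10, -12) and (10, -8)

Group the x- and y-terms: 4(x² - 20x) + 3(y² + 20y) = -688
4(x - 10)² + 3(y + 10)² = -688 + 400 + 300 = 12
Divide by 12: (x - 10)²/3 + (y + 10)²/4 = 1
Ellipse, center (10, -10), major axis vertical; a² = 4, b² = 3.
a = 2. Vertices at (h, k ± a).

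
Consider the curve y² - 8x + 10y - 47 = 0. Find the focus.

(-7, -5)

Only y is squared. Complete the square in y: (y + 5)² = 8(x + 9).
Vertex (-9, -5); 4p = 8 so p = 2. Opens right.
Focus is p units from the vertex along the axis: (h + p, k).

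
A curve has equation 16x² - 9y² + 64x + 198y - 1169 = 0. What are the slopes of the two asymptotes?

Collect terms: 16(x² + 4x) -9(y² - 22y) = 1169
Complete the square: 16(x + 2)² -9(y - 11)² = 1169 + 64 - 1089 = 144
Divide through by 144 to get (x + 2)²/9 - (y - 11)²/16 = 1.
Hyperbola, center (-2, 11), transverse axis horizontal; a² = 9, b² = 16.
For a horizontal hyperbola the asymptotes have slope ±b/a.
Here that is ±4/3.

4/3 and -4/3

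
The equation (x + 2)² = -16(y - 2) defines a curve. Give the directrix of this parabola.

y = 6

Vertex (-2, 2); 4p = -16 so p = -4. Opens down.
Directrix is the horizontal line y = k − p = 2 − (-4) = 6.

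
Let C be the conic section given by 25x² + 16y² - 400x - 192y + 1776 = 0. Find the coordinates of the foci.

Group the x- and y-terms: 25(x² - 16x) + 16(y² - 12y) = -1776
Complete the square: 25(x - 8)² + 16(y - 6)² = -1776 + 1600 + 576 = 400
Divide through by 400 to get (x - 8)²/16 + (y - 6)²/25 = 1.
Ellipse, center (8, 6), major axis vertical; a² = 25, b² = 16.
c² = a² - b² = 25 - 16 = 9, so c = 3.
Foci lie on the vertical axis through the center: (h, k ± c).

(8, 3) and (8, 9)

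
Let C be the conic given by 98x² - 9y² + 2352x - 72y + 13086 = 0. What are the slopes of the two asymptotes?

7√2/3 and -7√2/3

Group: 98(x² + 24x) -9(y² + 8y) = -13086
Complete the square: 98(x + 12)² -9(y + 4)² = -13086 + 14112 - 144 = 882
Dividing both sides by 882: (x + 12)²/9 - (y + 4)²/98 = 1
Hyperbola, center (-12, -4), transverse axis horizontal; a² = 9, b² = 98.
For a horizontal hyperbola the asymptotes have slope ±b/a.
Here that is ±7√2/3.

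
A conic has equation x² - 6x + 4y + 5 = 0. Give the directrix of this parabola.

y = 2

Only x is squared. Complete the square in x: (x - 3)² = -4(y - 1).
Vertex (3, 1); 4p = -4 so p = -1. Opens down.
Directrix is the horizontal line y = k − p = 1 − (-1) = 2.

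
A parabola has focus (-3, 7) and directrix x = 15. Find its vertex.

(6, 7)

The vertex is the midpoint between the focus and the directrix along the axis of symmetry.
Axis is horizontal (directrix is vertical). Vertex x-coordinate = (-3 + 15)/2 = 6; y-coordinate = 7.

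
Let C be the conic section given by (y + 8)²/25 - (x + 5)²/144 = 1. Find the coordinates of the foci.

Center (-5, -8). The positive term is the y-term, so the transverse axis is vertical; a² = 25, b² = 144.
c² = a² + b² = 25 + 144 = 169, so c = 13.
Foci lie on the vertical axis through the center: (h, k ± c).

(-5, -21) and (-5, 5)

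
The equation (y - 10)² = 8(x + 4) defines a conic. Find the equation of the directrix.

Vertex (-4, 10); 4p = 8 so p = 2. Opens right.
Directrix is the vertical line x = h − p = -4 − (2) = -6.

x = -6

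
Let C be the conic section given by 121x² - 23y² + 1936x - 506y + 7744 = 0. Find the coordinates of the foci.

(-8, -23) and (-8, 1)

Group the x- and y-terms: 121(x² + 16x) -23(y² + 22y) = -7744
Complete the square in x and y: 121(x + 8)² -23(y + 11)² = -7744 + 7744 - 2783 = -2783
Dividing both sides by -2783: (y + 11)²/121 - (x + 8)²/23 = 1
Hyperbola, center (-8, -11), transverse axis vertical; a² = 121, b² = 23.
c² = a² + b² = 121 + 23 = 144, so c = 12.
Foci lie on the vertical axis through the center: (h, k ± c).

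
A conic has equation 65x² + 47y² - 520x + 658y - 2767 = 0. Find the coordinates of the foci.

(4, -13) and (4, -1)

Rearranging, 65(x² - 8x) + 47(y² + 14y) = 2767.
65(x - 4)² + 47(y + 7)² = 2767 + 1040 + 2303 = 6110
Divide by 6110: (x - 4)²/94 + (y + 7)²/130 = 1
Ellipse, center (4, -7), major axis vertical; a² = 130, b² = 94.
c² = a² - b² = 130 - 94 = 36, so c = 6.
Foci lie on the vertical axis through the center: (h, k ± c).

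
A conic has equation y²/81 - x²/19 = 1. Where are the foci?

(0, -10) and (0, 10)

Center (0, 0). The positive term is the y-term, so the transverse axis is vertical; a² = 81, b² = 19.
c² = a² + b² = 81 + 19 = 100, so c = 10.
Foci lie on the vertical axis through the center: (h, k ± c).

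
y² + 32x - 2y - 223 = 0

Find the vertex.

(7, 1)

Only y is squared. Complete the square in y: (y - 1)² = -32(x - 7).
Vertex (7, 1); 4p = -32 so p = -8. Opens left.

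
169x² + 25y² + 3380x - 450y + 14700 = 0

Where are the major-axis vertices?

Group: 169(x² + 20x) + 25(y² - 18y) = -14700
169(x + 10)² + 25(y - 9)² = -14700 + 16900 + 2025 = 4225
Divide through by 4225 to get (x + 10)²/25 + (y - 9)²/169 = 1.
Ellipse, center (-10, 9), major axis vertical; a² = 169, b² = 25.
a = 13. Vertices at (h, k ± a).

(-10, -4) and (-10, 22)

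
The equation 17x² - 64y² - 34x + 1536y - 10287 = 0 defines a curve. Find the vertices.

Group: 17(x² - 2x) -64(y² - 24y) = 10287
Complete the square in x and y: 17(x - 1)² -64(y - 12)² = 10287 + 17 - 9216 = 1088
Divide through by 1088 to get (x - 1)²/64 - (y - 12)²/17 = 1.
Hyperbola, center (1, 12), transverse axis horizontal; a² = 64, b² = 17.
a = 8. Vertices at (h ± a, k).

(-7, 12) and (9, 12)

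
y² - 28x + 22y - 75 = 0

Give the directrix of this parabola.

Only y is squared. Complete the square in y: (y + 11)² = 28(x + 7).
Vertex (-7, -11); 4p = 28 so p = 7. Opens right.
Directrix is the vertical line x = h − p = -7 − (7) = -14.

x = -14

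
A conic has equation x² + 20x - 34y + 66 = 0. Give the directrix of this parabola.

Only x is squared. Complete the square in x: (x + 10)² = 34(y + 1).
Vertex (-10, -1); 4p = 34 so p = 17/2. Opens up.
Directrix is the horizontal line y = k − p = -1 − (17/2) = -19/2.

y = -19/2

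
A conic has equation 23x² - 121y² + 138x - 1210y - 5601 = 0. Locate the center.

Rearranging, 23(x² + 6x) -121(y² + 10y) = 5601.
Complete the square: 23(x + 3)² -121(y + 5)² = 5601 + 207 - 3025 = 2783
Divide through by 2783 to get (x + 3)²/121 - (y + 5)²/23 = 1.
Hyperbola with center (-3, -5).

(-3, -5)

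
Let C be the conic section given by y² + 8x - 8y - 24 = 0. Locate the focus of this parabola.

(3, 4)

Only y is squared. Complete the square in y: (y - 4)² = -8(x - 5).
Vertex (5, 4); 4p = -8 so p = -2. Opens left.
Focus is p units from the vertex along the axis: (h + p, k).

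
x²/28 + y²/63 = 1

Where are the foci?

Center (0, 0). The larger denominator 63 sits under the y-term, so the major axis is vertical; a² = 63, b² = 28.
c² = a² - b² = 63 - 28 = 35, so c = √35.
Foci lie on the vertical axis through the center: (h, k ± c).

(0, 0 - √35) and (0, 0 + √35)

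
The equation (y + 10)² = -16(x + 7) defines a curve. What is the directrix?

x = -3

Vertex (-7, -10); 4p = -16 so p = -4. Opens left.
Directrix is the vertical line x = h − p = -7 − (-4) = -3.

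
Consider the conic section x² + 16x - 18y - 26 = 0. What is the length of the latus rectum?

Only x is squared. Complete the square in x: (x + 8)² = 18(y + 5).
Vertex (-8, -5); 4p = 18 so p = 9/2. Opens up.
Latus rectum length = |4p| = 18.

18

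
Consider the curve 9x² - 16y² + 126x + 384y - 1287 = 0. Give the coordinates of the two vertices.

(-7, 6) and (-7, 18)

9(x² + 14x) -16(y² - 24y) = 1287
9(x + 7)² -16(y - 12)² = 1287 + 441 - 2304 = -576
Divide through by -576 to get (y - 12)²/36 - (x + 7)²/64 = 1.
Hyperbola, center (-7, 12), transverse axis vertical; a² = 36, b² = 64.
a = 6. Vertices at (h, k ± a).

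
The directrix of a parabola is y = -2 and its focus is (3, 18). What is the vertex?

The vertex is the midpoint between the focus and the directrix along the axis of symmetry.
Axis is vertical (directrix is horizontal). Vertex y-coordinate = (18 + (-2))/2 = 8; x-coordinate = 3.

(3, 8)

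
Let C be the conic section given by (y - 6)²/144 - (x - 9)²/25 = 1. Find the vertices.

Center (9, 6). The positive term is the y-term, so the transverse axis is vertical; a² = 144, b² = 25.
a = 12. Vertices at (h, k ± a).

(9, -6) and (9, 18)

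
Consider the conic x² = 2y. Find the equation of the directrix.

Vertex (0, 0); 4p = 2 so p = 1/2. Opens up.
Directrix is the horizontal line y = k − p = 0 − (1/2) = -1/2.

y = -1/2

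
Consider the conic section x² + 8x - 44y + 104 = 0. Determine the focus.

Only x is squared. Complete the square in x: (x + 4)² = 44(y - 2).
Vertex (-4, 2); 4p = 44 so p = 11. Opens up.
Focus is p units from the vertex along the axis: (h, k + p).

(-4, 13)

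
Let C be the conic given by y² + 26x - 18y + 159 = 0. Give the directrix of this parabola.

x = 7/2

Only y is squared. Complete the square in y: (y - 9)² = -26(x + 3).
Vertex (-3, 9); 4p = -26 so p = -13/2. Opens left.
Directrix is the vertical line x = h − p = -3 − (-13/2) = 7/2.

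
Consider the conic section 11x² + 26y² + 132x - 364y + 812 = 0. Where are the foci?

(-6 - 3√5, 7) and (-6 + 3√5, 7)

Rearranging, 11(x² + 12x) + 26(y² - 14y) = -812.
Complete the square: 11(x + 6)² + 26(y - 7)² = -812 + 396 + 1274 = 858
Divide through by 858 to get (x + 6)²/78 + (y - 7)²/33 = 1.
Ellipse, center (-6, 7), major axis horizontal; a² = 78, b² = 33.
c² = a² - b² = 78 - 33 = 45, so c = 3√5.
Foci lie on the horizontal axis through the center: (h ± c, k).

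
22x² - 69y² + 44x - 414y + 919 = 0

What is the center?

(-1, -3)

Group the x- and y-terms: 22(x² + 2x) -69(y² + 6y) = -919
22(x + 1)² -69(y + 3)² = -919 + 22 - 621 = -1518
Dividing both sides by -1518: (y + 3)²/22 - (x + 1)²/69 = 1
Hyperbola with center (-1, -3).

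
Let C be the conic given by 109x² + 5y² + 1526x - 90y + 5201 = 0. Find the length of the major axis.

2√109

109(x² + 14x) + 5(y² - 18y) = -5201
109(x + 7)² + 5(y - 9)² = -5201 + 5341 + 405 = 545
Divide through by 545 to get (x + 7)²/5 + (y - 9)²/109 = 1.
Ellipse, center (-7, 9), major axis vertical; a² = 109, b² = 5.
a² = 109 so a = √109; the major axis has length 2a = 2√109.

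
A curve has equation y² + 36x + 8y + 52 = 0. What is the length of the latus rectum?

Only y is squared. Complete the square in y: (y + 4)² = -36(x + 1).
Vertex (-1, -4); 4p = -36 so p = -9. Opens left.
Latus rectum length = |4p| = 36.

36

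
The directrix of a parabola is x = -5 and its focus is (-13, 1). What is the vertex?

(-9, 1)

The vertex is the midpoint between the focus and the directrix along the axis of symmetry.
Axis is horizontal (directrix is vertical). Vertex x-coordinate = (-13 + (-5))/2 = -9; y-coordinate = 1.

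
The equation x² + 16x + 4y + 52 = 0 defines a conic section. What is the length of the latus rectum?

4

Only x is squared. Complete the square in x: (x + 8)² = -4(y - 3).
Vertex (-8, 3); 4p = -4 so p = -1. Opens down.
Latus rectum length = |4p| = 4.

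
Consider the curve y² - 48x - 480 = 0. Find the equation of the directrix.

Only y is squared. Complete the square in y: y² = 48(x + 10).
Vertex (-10, 0); 4p = 48 so p = 12. Opens right.
Directrix is the vertical line x = h − p = -10 − (12) = -22.

x = -22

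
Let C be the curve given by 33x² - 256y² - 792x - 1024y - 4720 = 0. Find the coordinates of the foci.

Collect terms: 33(x² - 24x) -256(y² + 4y) = 4720
Complete the square: 33(x - 12)² -256(y + 2)² = 4720 + 4752 - 1024 = 8448
Dividing both sides by 8448: (x - 12)²/256 - (y + 2)²/33 = 1
Hyperbola, center (12, -2), transverse axis horizontal; a² = 256, b² = 33.
c² = a² + b² = 256 + 33 = 289, so c = 17.
Foci lie on the horizontal axis through the center: (h ± c, k).

(-5, -2) and (29, -2)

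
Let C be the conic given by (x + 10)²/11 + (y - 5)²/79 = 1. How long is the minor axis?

Center (-10, 5). The larger denominator 79 sits under the y-term, so the major axis is vertical; a² = 79, b² = 11.
b² = 11 so b = √11; the minor axis has length 2b = 2√11.

2√11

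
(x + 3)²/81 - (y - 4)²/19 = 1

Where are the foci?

Center (-3, 4). The positive term is the x-term, so the transverse axis is horizontal; a² = 81, b² = 19.
c² = a² + b² = 81 + 19 = 100, so c = 10.
Foci lie on the horizontal axis through the center: (h ± c, k).

(-13, 4) and (7, 4)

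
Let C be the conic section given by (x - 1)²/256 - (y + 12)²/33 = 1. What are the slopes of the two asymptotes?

Center (1, -12). The positive term is the x-term, so the transverse axis is horizontal; a² = 256, b² = 33.
For a horizontal hyperbola the asymptotes have slope ±b/a.
Here that is ±√33/16.

√33/16 and -√33/16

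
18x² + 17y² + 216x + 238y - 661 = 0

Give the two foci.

(-6, -7 - √7) and (-6, -7 + √7)

18(x² + 12x) + 17(y² + 14y) = 661
18(x + 6)² + 17(y + 7)² = 661 + 648 + 833 = 2142
Divide by 2142: (x + 6)²/119 + (y + 7)²/126 = 1
Ellipse, center (-6, -7), major axis vertical; a² = 126, b² = 119.
c² = a² - b² = 126 - 119 = 7, so c = √7.
Foci lie on the vertical axis through the center: (h, k ± c).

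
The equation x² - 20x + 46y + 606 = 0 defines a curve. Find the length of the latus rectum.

Only x is squared. Complete the square in x: (x - 10)² = -46(y + 11).
Vertex (10, -11); 4p = -46 so p = -23/2. Opens down.
Latus rectum length = |4p| = 46.

46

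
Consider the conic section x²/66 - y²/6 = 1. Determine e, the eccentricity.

e = 2√33/11

Center (0, 0). The positive term is the x-term, so the transverse axis is horizontal; a² = 66, b² = 6.
c² = a² + b² = 72, so c = 6√2.
e = c/a = 6√2/√66 = 2√33/11.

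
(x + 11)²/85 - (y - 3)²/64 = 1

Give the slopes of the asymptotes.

8√85/85 and -8√85/85

Center (-11, 3). The positive term is the x-term, so the transverse axis is horizontal; a² = 85, b² = 64.
For a horizontal hyperbola the asymptotes have slope ±b/a.
Here that is ±8/√85 = ±8√85/85.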